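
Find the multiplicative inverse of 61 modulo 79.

Run the extended Euclidean algorithm:
79 = 1*61 + 18
61 = 3*18 + 7
18 = 2*7 + 4
7 = 1*4 + 3
4 = 1*3 + 1
3 = 3*1 + 0
gcd(61, 79) = 1, so the inverse exists.
Bézout: 1 = 17*79 − 22*61.
So 61⁻¹ ≡ −22 ≡ 57 (mod 79).

57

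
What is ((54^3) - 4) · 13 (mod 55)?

45

(54)^3 ≡ 54 (mod 55)
54 - 4 = 50
50 · 13 = 650 ≡ 45 (mod 55)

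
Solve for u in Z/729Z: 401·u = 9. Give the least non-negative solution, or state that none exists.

gcd(401, 729) = 1, so a unique solution mod 729 exists.
401⁻¹ ≡ 20 (mod 729).
u ≡ 20·9 ≡ 180 (mod 729).

180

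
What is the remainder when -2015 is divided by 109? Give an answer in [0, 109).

-2015 = -19*109 + 56, so -2015 ≡ 56 (mod 109).

56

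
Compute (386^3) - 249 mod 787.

(386)^3 ≡ 70 (mod 787)
70 - 249 = -179 ≡ 608 (mod 787)

608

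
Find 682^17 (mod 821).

377

By square-and-multiply:
682^1 ≡ 682 (mod 821)
682^2 ≡ 682^2 = 465124 ≡ 438 (mod 821)
682^4 ≡ 438^2 = 191844 ≡ 551 (mod 821)
682^8 ≡ 551^2 = 303601 ≡ 652 (mod 821)
682^16 ≡ 652^2 = 425104 ≡ 647 (mod 821)
682^17 = 682^16 × 682^1 ≡ 647 × 682 (mod 821).
647 × 682 = 441254 ≡ 377 (mod 821).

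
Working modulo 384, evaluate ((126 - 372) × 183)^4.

126 - 372 = -246 ≡ 138 (mod 384)
138 × 183 = 25254 ≡ 294 (mod 384)
(294)^4 ≡ 144 (mod 384)

144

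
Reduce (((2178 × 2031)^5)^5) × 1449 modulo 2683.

89

2178 × 2031 = 4423518 ≡ 1934 (mod 2683)
(1934)^5 ≡ 1029 (mod 2683)
(1029)^5 ≡ 1985 (mod 2683)
1985 × 1449 = 2876265 ≡ 89 (mod 2683)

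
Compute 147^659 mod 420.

63

659 in binary is 1010010011, i.e. 659 = 512 + 128 + 16 + 2 + 1.
147^1 ≡ 147 (mod 420)
147^2 ≡ 147^2 = 21609 ≡ 189 (mod 420)
147^4 ≡ 189^2 = 35721 ≡ 21 (mod 420)
147^8 ≡ 21^2 = 441 ≡ 21 (mod 420)
147^16 ≡ 21^2 = 441 ≡ 21 (mod 420)
147^32 ≡ 21^2 = 441 ≡ 21 (mod 420)
147^64 ≡ 21^2 = 441 ≡ 21 (mod 420)
147^128 ≡ 21^2 = 441 ≡ 21 (mod 420)
147^256 ≡ 21^2 = 441 ≡ 21 (mod 420)
147^512 ≡ 21^2 = 441 ≡ 21 (mod 420)
147^659 = 147^512 × 147^128 × 147^16 × 147^2 × 147^1 ≡ 21 × 21 × 21 × 189 × 147 (mod 420).
Accumulate the product:
21 × 21 = 441 ≡ 21
21 × 21 = 441 ≡ 21
21 × 189 = 3969 ≡ 189
189 × 147 = 27783 ≡ 63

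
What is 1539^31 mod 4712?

1539

Compute successive squares:
1539^1 ≡ 1539 (mod 4712)
1539^2 ≡ 1539^2 = 2368521 ≡ 3097 (mod 4712)
1539^4 ≡ 3097^2 = 9591409 ≡ 2489 (mod 4712)
1539^8 ≡ 2489^2 = 6195121 ≡ 3553 (mod 4712)
1539^16 ≡ 3553^2 = 12623809 ≡ 361 (mod 4712)
1539^31 = 1539^16 * 1539^8 * 1539^4 * 1539^2 * 1539^1 ≡ 361 * 3553 * 2489 * 3097 * 1539 (mod 4712).
Accumulate the product:
361 * 3553 = 1282633 ≡ 969
969 * 2489 = 2411841 ≡ 4009
4009 * 3097 = 12415873 ≡ 4465
4465 * 1539 = 6871635 ≡ 1539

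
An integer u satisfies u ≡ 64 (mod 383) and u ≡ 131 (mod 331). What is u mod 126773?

383⁻¹ mod 331: 383*261 ≡ 1 (mod 331), so 383⁻¹ ≡ 261.
u = 64 + 383*((131 − 64)*261 mod 331) = 64 + 383*275 = 105389.
Check: 105389 mod 383 = 64, 105389 mod 331 = 131. ✓

105389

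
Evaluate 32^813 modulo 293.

32^1 ≡ 32 (mod 293)
32^2 ≡ 32^2 = 1024 ≡ 145 (mod 293)
32^4 ≡ 145^2 = 21025 ≡ 222 (mod 293)
32^8 ≡ 222^2 = 49284 ≡ 60 (mod 293)
32^16 ≡ 60^2 = 3600 ≡ 84 (mod 293)
32^32 ≡ 84^2 = 7056 ≡ 24 (mod 293)
32^64 ≡ 24^2 = 576 ≡ 283 (mod 293)
32^128 ≡ 283^2 = 80089 ≡ 100 (mod 293)
32^256 ≡ 100^2 = 10000 ≡ 38 (mod 293)
32^512 ≡ 38^2 = 1444 ≡ 272 (mod 293)
32^813 = 32^512 * 32^256 * 32^32 * 32^8 * 32^4 * 32^1 ≡ 272 * 38 * 24 * 60 * 222 * 32 (mod 293).
Accumulate the product:
272 * 38 = 10336 ≡ 81
81 * 24 = 1944 ≡ 186
186 * 60 = 11160 ≡ 26
26 * 222 = 5772 ≡ 205
205 * 32 = 6560 ≡ 114

114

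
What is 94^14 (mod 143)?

14 in binary is 1110, i.e. 14 = 8 + 4 + 2.
94^1 ≡ 94 (mod 143)
94^2 ≡ 94^2 = 8836 ≡ 113 (mod 143)
94^4 ≡ 113^2 = 12769 ≡ 42 (mod 143)
94^8 ≡ 42^2 = 1764 ≡ 48 (mod 143)
94^14 = 94^8 * 94^4 * 94^2 ≡ 48 * 42 * 113 (mod 143).
Accumulate the product:
48 * 42 = 2016 ≡ 14
14 * 113 = 1582 ≡ 9

9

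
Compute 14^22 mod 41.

22 in binary is 10110, i.e. 22 = 16 + 4 + 2.
14^1 ≡ 14 (mod 41)
14^2 ≡ 14^2 = 196 ≡ 32 (mod 41)
14^4 ≡ 32^2 = 1024 ≡ 40 (mod 41)
14^8 ≡ 40^2 = 1600 ≡ 1 (mod 41)
14^16 ≡ 1^2 = 1 (mod 41)
14^22 = 14^16 · 14^4 · 14^2 ≡ 1 · 40 · 32 (mod 41).
Accumulate the product:
1 · 40 = 40
40 · 32 = 1280 ≡ 9

9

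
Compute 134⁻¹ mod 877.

By the extended Euclidean algorithm:
877 = 6*134 + 73
134 = 1*73 + 61
73 = 1*61 + 12
61 = 5*12 + 1
12 = 12*1 + 0
gcd(134, 877) = 1, so the inverse exists.
Bézout: 1 = −11*877 + 72*134.
So 134⁻¹ ≡ 72 (mod 877).

72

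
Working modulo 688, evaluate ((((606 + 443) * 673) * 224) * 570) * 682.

606 + 443 = 1049 ≡ 361 (mod 688)
361 * 673 = 242953 ≡ 89 (mod 688)
89 * 224 = 19936 ≡ 672 (mod 688)
672 * 570 = 383040 ≡ 512 (mod 688)
512 * 682 = 349184 ≡ 368 (mod 688)

368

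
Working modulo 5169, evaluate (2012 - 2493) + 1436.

2012 - 2493 = -481 ≡ 4688 (mod 5169)
4688 + 1436 = 6124 ≡ 955 (mod 5169)

955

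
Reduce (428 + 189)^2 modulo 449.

386

428 + 189 = 617 ≡ 168 (mod 449)
(168)^2 ≡ 386 (mod 449)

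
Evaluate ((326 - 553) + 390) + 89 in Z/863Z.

252

326 - 553 = -227 ≡ 636 (mod 863)
636 + 390 = 1026 ≡ 163 (mod 863)
163 + 89 = 252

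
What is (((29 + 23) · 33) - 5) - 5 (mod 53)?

29 + 23 = 52
52 · 33 = 1716 ≡ 20 (mod 53)
20 - 5 = 15
15 - 5 = 10

10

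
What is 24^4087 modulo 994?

668

4087 in binary is 111111110111, i.e. 4087 = 2048 + 1024 + 512 + 256 + 128 + 64 + 32 + 16 + 4 + 2 + 1.
24^1 ≡ 24 (mod 994)
24^2 ≡ 24^2 = 576 (mod 994)
24^4 ≡ 576^2 = 331776 ≡ 774 (mod 994)
24^8 ≡ 774^2 = 599076 ≡ 688 (mod 994)
24^16 ≡ 688^2 = 473344 ≡ 200 (mod 994)
24^32 ≡ 200^2 = 40000 ≡ 240 (mod 994)
24^64 ≡ 240^2 = 57600 ≡ 942 (mod 994)
24^128 ≡ 942^2 = 887364 ≡ 716 (mod 994)
24^256 ≡ 716^2 = 512656 ≡ 746 (mod 994)
24^512 ≡ 746^2 = 556516 ≡ 870 (mod 994)
24^1024 ≡ 870^2 = 756900 ≡ 466 (mod 994)
24^2048 ≡ 466^2 = 217156 ≡ 464 (mod 994)
24^4087 = 24^2048 * 24^1024 * 24^512 * 24^256 * 24^128 * 24^64 * 24^32 * 24^16 * 24^4 * 24^2 * 24^1 ≡ 464 * 466 * 870 * 746 * 716 * 942 * 240 * 200 * 774 * 576 * 24 (mod 994).
Accumulate the product:
464 * 466 = 216224 ≡ 526
526 * 870 = 457620 ≡ 380
380 * 746 = 283480 ≡ 190
190 * 716 = 136040 ≡ 856
856 * 942 = 806352 ≡ 218
218 * 240 = 52320 ≡ 632
632 * 200 = 126400 ≡ 162
162 * 774 = 125388 ≡ 144
144 * 576 = 82944 ≡ 442
442 * 24 = 10608 ≡ 668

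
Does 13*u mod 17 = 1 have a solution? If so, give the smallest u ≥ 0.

gcd(13, 17) = 1, so a unique solution mod 17 exists.
13⁻¹ ≡ 4 (mod 17).
u ≡ 4*1 ≡ 4 (mod 17).

4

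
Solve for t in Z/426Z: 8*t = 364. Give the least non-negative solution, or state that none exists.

152

gcd(8, 426) = 2, and 2 | 364, so solutions exist.
Divide through by 2: 4*t ≡ 182 mod 213.
4⁻¹ ≡ 160 (mod 213).
t ≡ 160*182 ≡ 152 (mod 213).
The smallest non-negative solution is t = 152.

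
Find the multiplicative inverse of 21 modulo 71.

44

71 = 3*21 + 8
21 = 2*8 + 5
8 = 1*5 + 3
5 = 1*3 + 2
3 = 1*2 + 1
2 = 2*1 + 0
gcd(21, 71) = 1, so the inverse exists.
Back-substitute for 1:
1 = 1*3 − 1*2
  = −1*5 + 2*3
  = 2*8 − 3*5
  = −3*21 + 8*8
  = 8*71 − 27*21
So 21⁻¹ ≡ −27 ≡ 44 (mod 71).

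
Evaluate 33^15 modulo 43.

27

Compute successive squares:
15 in binary is 1111, i.e. 15 = 8 + 4 + 2 + 1.
33^1 ≡ 33 (mod 43)
33^2 ≡ 33^2 = 1089 ≡ 14 (mod 43)
33^4 ≡ 14^2 = 196 ≡ 24 (mod 43)
33^8 ≡ 24^2 = 576 ≡ 17 (mod 43)
33^15 = 33^8 × 33^4 × 33^2 × 33^1 ≡ 17 × 24 × 14 × 33 (mod 43).
Accumulate the product:
17 × 24 = 408 ≡ 21
21 × 14 = 294 ≡ 36
36 × 33 = 1188 ≡ 27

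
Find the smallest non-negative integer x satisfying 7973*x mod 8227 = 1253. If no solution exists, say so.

gcd(7973, 8227) = 1, so a unique solution mod 8227 exists.
7973⁻¹ ≡ 6316 (mod 8227).
x ≡ 6316*1253 ≡ 7801 (mod 8227).

7801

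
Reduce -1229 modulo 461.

-1229 = -3·461 + 154, so -1229 ≡ 154 (mod 461).

154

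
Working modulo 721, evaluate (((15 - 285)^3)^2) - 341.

255

15 - 285 = -270 ≡ 451 (mod 721)
(451)^3 ≡ 300 (mod 721)
(300)^2 ≡ 596 (mod 721)
596 - 341 = 255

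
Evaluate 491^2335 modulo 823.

By square-and-multiply:
2335 in binary is 100100011111, i.e. 2335 = 2048 + 256 + 16 + 8 + 4 + 2 + 1.
491^1 ≡ 491 (mod 823)
491^2 ≡ 491^2 = 241081 ≡ 765 (mod 823)
491^4 ≡ 765^2 = 585225 ≡ 72 (mod 823)
491^8 ≡ 72^2 = 5184 ≡ 246 (mod 823)
491^16 ≡ 246^2 = 60516 ≡ 437 (mod 823)
491^32 ≡ 437^2 = 190969 ≡ 33 (mod 823)
491^64 ≡ 33^2 = 1089 ≡ 266 (mod 823)
491^128 ≡ 266^2 = 70756 ≡ 801 (mod 823)
491^256 ≡ 801^2 = 641601 ≡ 484 (mod 823)
491^512 ≡ 484^2 = 234256 ≡ 524 (mod 823)
491^1024 ≡ 524^2 = 274576 ≡ 517 (mod 823)
491^2048 ≡ 517^2 = 267289 ≡ 637 (mod 823)
491^2335 = 491^2048 × 491^256 × 491^16 × 491^8 × 491^4 × 491^2 × 491^1 ≡ 637 × 484 × 437 × 246 × 72 × 765 × 491 (mod 823).
Accumulate the product:
637 × 484 = 308308 ≡ 506
506 × 437 = 221122 ≡ 558
558 × 246 = 137268 ≡ 650
650 × 72 = 46800 ≡ 712
712 × 765 = 544680 ≡ 677
677 × 491 = 332407 ≡ 738

738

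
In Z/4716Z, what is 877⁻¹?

3049

By the extended Euclidean algorithm:
4716 = 5*877 + 331
877 = 2*331 + 215
331 = 1*215 + 116
215 = 1*116 + 99
116 = 1*99 + 17
99 = 5*17 + 14
17 = 1*14 + 3
14 = 4*3 + 2
3 = 1*2 + 1
2 = 2*1 + 0
gcd(877, 4716) = 1, so the inverse exists.
Back-substitute for 1:
1 = 1*3 − 1*2
  = −1*14 + 5*3
  = 5*17 − 6*14
  = −6*99 + 35*17
  = 35*116 − 41*99
  = −41*215 + 76*116
  = 76*331 − 117*215
  = −117*877 + 310*331
  = 310*4716 − 1667*877
So 877⁻¹ ≡ −1667 ≡ 3049 (mod 4716).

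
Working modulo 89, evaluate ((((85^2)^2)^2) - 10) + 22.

(85)^2 ≡ 16 (mod 89)
(16)^2 ≡ 78 (mod 89)
(78)^2 ≡ 32 (mod 89)
32 - 10 = 22
22 + 22 = 44

44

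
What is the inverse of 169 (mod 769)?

769 = 4×169 + 93
169 = 1×93 + 76
93 = 1×76 + 17
76 = 4×17 + 8
17 = 2×8 + 1
8 = 8×1 + 0
gcd(169, 769) = 1, so the inverse exists.
Bézout: 1 = 20×769 − 91×169.
So 169⁻¹ ≡ −91 ≡ 678 (mod 769).

678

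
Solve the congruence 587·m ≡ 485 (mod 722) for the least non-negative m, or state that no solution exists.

451

gcd(587, 722) = 1, so a unique solution mod 722 exists.
587⁻¹ ≡ 123 (mod 722).
m ≡ 123·485 ≡ 451 (mod 722).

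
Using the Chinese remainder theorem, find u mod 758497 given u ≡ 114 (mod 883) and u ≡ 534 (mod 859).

883⁻¹ mod 859: 883*179 ≡ 1 (mod 859), so 883⁻¹ ≡ 179.
u = 114 + 883*((534 − 114)*179 mod 859) = 114 + 883*447 = 394815.
Check: 394815 mod 883 = 114, 394815 mod 859 = 534. ✓

394815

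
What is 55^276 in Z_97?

Compute successive squares:
276 in binary is 100010100, i.e. 276 = 256 + 16 + 4.
55^1 ≡ 55 (mod 97)
55^2 ≡ 55^2 = 3025 ≡ 18 (mod 97)
55^4 ≡ 18^2 = 324 ≡ 33 (mod 97)
55^8 ≡ 33^2 = 1089 ≡ 22 (mod 97)
55^16 ≡ 22^2 = 484 ≡ 96 (mod 97)
55^32 ≡ 96^2 = 9216 ≡ 1 (mod 97)
55^64 ≡ 1^2 = 1 (mod 97)
55^128 ≡ 1^2 = 1 (mod 97)
55^256 ≡ 1^2 = 1 (mod 97)
55^276 = 55^256 * 55^16 * 55^4 ≡ 1 * 96 * 33 (mod 97).
Accumulate the product:
1 * 96 = 96
96 * 33 = 3168 ≡ 64

64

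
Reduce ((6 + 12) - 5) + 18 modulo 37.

6 + 12 = 18
18 - 5 = 13
13 + 18 = 31

31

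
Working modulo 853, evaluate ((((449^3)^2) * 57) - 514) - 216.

(449)^3 ≡ 195 (mod 853)
(195)^2 ≡ 493 (mod 853)
493 * 57 = 28101 ≡ 805 (mod 853)
805 - 514 = 291
291 - 216 = 75

75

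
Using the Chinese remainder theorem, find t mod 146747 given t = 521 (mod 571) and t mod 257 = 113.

42775

571⁻¹ mod 257: 571×248 ≡ 1 (mod 257), so 571⁻¹ ≡ 248.
t = 521 + 571×((113 − 521)×248 mod 257) = 521 + 571×74 = 42775.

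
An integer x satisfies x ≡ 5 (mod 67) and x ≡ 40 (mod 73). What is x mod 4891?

3690

67⁻¹ mod 73: 67×12 ≡ 1 (mod 73), so 67⁻¹ ≡ 12.
x = 5 + 67×((40 − 5)×12 mod 73) = 5 + 67×55 = 3690.
Check: 3690 mod 67 = 5, 3690 mod 73 = 40. ✓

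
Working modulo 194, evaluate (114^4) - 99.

99

(114)^4 ≡ 4 (mod 194)
4 - 99 = -95 ≡ 99 (mod 194)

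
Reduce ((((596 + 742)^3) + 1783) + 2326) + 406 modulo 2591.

2579

596 + 742 = 1338
(1338)^3 ≡ 655 (mod 2591)
655 + 1783 = 2438
2438 + 2326 = 4764 ≡ 2173 (mod 2591)
2173 + 406 = 2579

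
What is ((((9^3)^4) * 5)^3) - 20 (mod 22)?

(9)^3 ≡ 3 (mod 22)
(3)^4 ≡ 15 (mod 22)
15 * 5 = 75 ≡ 9 (mod 22)
(9)^3 ≡ 3 (mod 22)
3 - 20 = -17 ≡ 5 (mod 22)

5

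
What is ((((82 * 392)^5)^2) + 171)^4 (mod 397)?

82 * 392 = 32144 ≡ 384 (mod 397)
(384)^5 ≡ 299 (mod 397)
(299)^2 ≡ 76 (mod 397)
76 + 171 = 247
(247)^4 ≡ 364 (mod 397)

364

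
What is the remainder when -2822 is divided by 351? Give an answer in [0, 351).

337

-2822 = -9·351 + 337, so -2822 ≡ 337 (mod 351).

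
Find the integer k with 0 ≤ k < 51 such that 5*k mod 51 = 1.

41

51 = 10×5 + 1
5 = 5×1 + 0
gcd(5, 51) = 1, so the inverse exists.
Bézout: 1 = 1×51 − 10×5.
So 5⁻¹ ≡ −10 ≡ 41 (mod 51).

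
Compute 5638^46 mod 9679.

8477

Using repeated squaring:
46 in binary is 101110, i.e. 46 = 32 + 8 + 4 + 2.
5638^1 ≡ 5638 (mod 9679)
5638^2 ≡ 5638^2 = 31787044 ≡ 1208 (mod 9679)
5638^4 ≡ 1208^2 = 1459264 ≡ 7414 (mod 9679)
5638^8 ≡ 7414^2 = 54967396 ≡ 355 (mod 9679)
5638^16 ≡ 355^2 = 126025 ≡ 198 (mod 9679)
5638^32 ≡ 198^2 = 39204 ≡ 488 (mod 9679)
5638^46 = 5638^32 × 5638^8 × 5638^4 × 5638^2 ≡ 488 × 355 × 7414 × 1208 (mod 9679).
Accumulate the product:
488 × 355 = 173240 ≡ 8697
8697 × 7414 = 64479558 ≡ 7739
7739 × 1208 = 9348712 ≡ 8477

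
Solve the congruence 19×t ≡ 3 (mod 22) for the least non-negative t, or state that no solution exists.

gcd(19, 22) = 1, so a unique solution mod 22 exists.
19⁻¹ ≡ 7 (mod 22).
t ≡ 7×3 ≡ 21 (mod 22).

21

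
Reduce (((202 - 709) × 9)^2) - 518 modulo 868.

202 - 709 = -507 ≡ 361 (mod 868)
361 × 9 = 3249 ≡ 645 (mod 868)
(645)^2 ≡ 253 (mod 868)
253 - 518 = -265 ≡ 603 (mod 868)

603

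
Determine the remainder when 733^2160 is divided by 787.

Using repeated squaring:
2160 in binary is 100001110000, i.e. 2160 = 2048 + 64 + 32 + 16.
733^1 ≡ 733 (mod 787)
733^2 ≡ 733^2 = 537289 ≡ 555 (mod 787)
733^4 ≡ 555^2 = 308025 ≡ 308 (mod 787)
733^8 ≡ 308^2 = 94864 ≡ 424 (mod 787)
733^16 ≡ 424^2 = 179776 ≡ 340 (mod 787)
733^32 ≡ 340^2 = 115600 ≡ 698 (mod 787)
733^64 ≡ 698^2 = 487204 ≡ 51 (mod 787)
733^128 ≡ 51^2 = 2601 ≡ 240 (mod 787)
733^256 ≡ 240^2 = 57600 ≡ 149 (mod 787)
733^512 ≡ 149^2 = 22201 ≡ 165 (mod 787)
733^1024 ≡ 165^2 = 27225 ≡ 467 (mod 787)
733^2048 ≡ 467^2 = 218089 ≡ 90 (mod 787)
733^2160 = 733^2048 × 733^64 × 733^32 × 733^16 ≡ 90 × 51 × 698 × 340 (mod 787).
Accumulate the product:
90 × 51 = 4590 ≡ 655
655 × 698 = 457190 ≡ 730
730 × 340 = 248200 ≡ 295

295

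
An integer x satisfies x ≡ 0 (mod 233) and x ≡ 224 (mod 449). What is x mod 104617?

233⁻¹ mod 449: 233·185 ≡ 1 (mod 449), so 233⁻¹ ≡ 185.
x = 0 + 233·((224 − 0)·185 mod 449) = 0 + 233·132 = 30756.
Check: 30756 mod 233 = 0, 30756 mod 449 = 224. ✓

30756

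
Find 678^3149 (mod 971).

246

Using repeated squaring:
678^1 ≡ 678 (mod 971)
678^2 ≡ 678^2 = 459684 ≡ 401 (mod 971)
678^4 ≡ 401^2 = 160801 ≡ 586 (mod 971)
678^8 ≡ 586^2 = 343396 ≡ 633 (mod 971)
678^16 ≡ 633^2 = 400689 ≡ 637 (mod 971)
678^32 ≡ 637^2 = 405769 ≡ 862 (mod 971)
678^64 ≡ 862^2 = 743044 ≡ 229 (mod 971)
678^128 ≡ 229^2 = 52441 ≡ 7 (mod 971)
678^256 ≡ 7^2 = 49 (mod 971)
678^512 ≡ 49^2 = 2401 ≡ 459 (mod 971)
678^1024 ≡ 459^2 = 210681 ≡ 945 (mod 971)
678^2048 ≡ 945^2 = 893025 ≡ 676 (mod 971)
678^3149 = 678^2048 × 678^1024 × 678^64 × 678^8 × 678^4 × 678^1 ≡ 676 × 945 × 229 × 633 × 586 × 678 (mod 971).
Accumulate the product:
676 × 945 = 638820 ≡ 873
873 × 229 = 199917 ≡ 862
862 × 633 = 545646 ≡ 915
915 × 586 = 536190 ≡ 198
198 × 678 = 134244 ≡ 246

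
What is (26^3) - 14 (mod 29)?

17

(26)^3 ≡ 2 (mod 29)
2 - 14 = -12 ≡ 17 (mod 29)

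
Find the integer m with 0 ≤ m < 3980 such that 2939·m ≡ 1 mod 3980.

1579

3980 = 1*2939 + 1041
2939 = 2*1041 + 857
1041 = 1*857 + 184
857 = 4*184 + 121
184 = 1*121 + 63
121 = 1*63 + 58
63 = 1*58 + 5
58 = 11*5 + 3
5 = 1*3 + 2
3 = 1*2 + 1
2 = 2*1 + 0
gcd(2939, 3980) = 1, so the inverse exists.
Bézout: 1 = −1166*3980 + 1579*2939.
So 2939⁻¹ ≡ 1579 (mod 3980).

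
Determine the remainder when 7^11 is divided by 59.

By square-and-multiply:
11 in binary is 1011, i.e. 11 = 8 + 2 + 1.
7^1 ≡ 7 (mod 59)
7^2 ≡ 7^2 = 49 (mod 59)
7^4 ≡ 49^2 = 2401 ≡ 41 (mod 59)
7^8 ≡ 41^2 = 1681 ≡ 29 (mod 59)
7^11 = 7^8 * 7^2 * 7^1 ≡ 29 * 49 * 7 (mod 59).
Accumulate the product:
29 * 49 = 1421 ≡ 5
5 * 7 = 35

35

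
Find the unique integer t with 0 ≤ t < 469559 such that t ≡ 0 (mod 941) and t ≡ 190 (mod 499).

153383

941⁻¹ mod 499: 941*35 ≡ 1 (mod 499), so 941⁻¹ ≡ 35.
t = 0 + 941*((190 − 0)*35 mod 499) = 0 + 941*163 = 153383.
Check: 153383 mod 941 = 0, 153383 mod 499 = 190. ✓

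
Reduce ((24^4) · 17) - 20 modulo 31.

1

(24)^4 ≡ 14 (mod 31)
14 · 17 = 238 ≡ 21 (mod 31)
21 - 20 = 1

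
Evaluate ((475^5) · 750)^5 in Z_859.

814

(475)^5 ≡ 268 (mod 859)
268 · 750 = 201000 ≡ 853 (mod 859)
(853)^5 ≡ 814 (mod 859)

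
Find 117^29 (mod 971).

29 in binary is 11101, i.e. 29 = 16 + 8 + 4 + 1.
117^1 ≡ 117 (mod 971)
117^2 ≡ 117^2 = 13689 ≡ 95 (mod 971)
117^4 ≡ 95^2 = 9025 ≡ 286 (mod 971)
117^8 ≡ 286^2 = 81796 ≡ 232 (mod 971)
117^16 ≡ 232^2 = 53824 ≡ 419 (mod 971)
117^29 = 117^16 * 117^8 * 117^4 * 117^1 ≡ 419 * 232 * 286 * 117 (mod 971).
Accumulate the product:
419 * 232 = 97208 ≡ 108
108 * 286 = 30888 ≡ 787
787 * 117 = 92079 ≡ 805

805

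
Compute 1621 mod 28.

25

1621 = 57·28 + 25, so 1621 ≡ 25 (mod 28).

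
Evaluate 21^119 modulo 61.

Compute successive squares:
119 in binary is 1110111, i.e. 119 = 64 + 32 + 16 + 4 + 2 + 1.
21^1 ≡ 21 (mod 61)
21^2 ≡ 21^2 = 441 ≡ 14 (mod 61)
21^4 ≡ 14^2 = 196 ≡ 13 (mod 61)
21^8 ≡ 13^2 = 169 ≡ 47 (mod 61)
21^16 ≡ 47^2 = 2209 ≡ 13 (mod 61)
21^32 ≡ 13^2 = 169 ≡ 47 (mod 61)
21^64 ≡ 47^2 = 2209 ≡ 13 (mod 61)
21^119 = 21^64 * 21^32 * 21^16 * 21^4 * 21^2 * 21^1 ≡ 13 * 47 * 13 * 13 * 14 * 21 (mod 61).
Accumulate the product:
13 * 47 = 611 ≡ 1
1 * 13 = 13
13 * 13 = 169 ≡ 47
47 * 14 = 658 ≡ 48
48 * 21 = 1008 ≡ 32

32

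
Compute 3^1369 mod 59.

21

3^1 ≡ 3 (mod 59)
3^2 ≡ 3^2 = 9 (mod 59)
3^4 ≡ 9^2 = 81 ≡ 22 (mod 59)
3^8 ≡ 22^2 = 484 ≡ 12 (mod 59)
3^16 ≡ 12^2 = 144 ≡ 26 (mod 59)
3^32 ≡ 26^2 = 676 ≡ 27 (mod 59)
3^64 ≡ 27^2 = 729 ≡ 21 (mod 59)
3^128 ≡ 21^2 = 441 ≡ 28 (mod 59)
3^256 ≡ 28^2 = 784 ≡ 17 (mod 59)
3^512 ≡ 17^2 = 289 ≡ 53 (mod 59)
3^1024 ≡ 53^2 = 2809 ≡ 36 (mod 59)
3^1369 = 3^1024 × 3^256 × 3^64 × 3^16 × 3^8 × 3^1 ≡ 36 × 17 × 21 × 26 × 12 × 3 (mod 59).
Accumulate the product:
36 × 17 = 612 ≡ 22
22 × 21 = 462 ≡ 49
49 × 26 = 1274 ≡ 35
35 × 12 = 420 ≡ 7
7 × 3 = 21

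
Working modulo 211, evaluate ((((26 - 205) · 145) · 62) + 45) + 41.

26 - 205 = -179 ≡ 32 (mod 211)
32 · 145 = 4640 ≡ 209 (mod 211)
209 · 62 = 12958 ≡ 87 (mod 211)
87 + 45 = 132
132 + 41 = 173

173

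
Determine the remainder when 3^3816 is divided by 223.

112

Using repeated squaring:
3816 in binary is 111011101000, i.e. 3816 = 2048 + 1024 + 512 + 128 + 64 + 32 + 8.
3^1 ≡ 3 (mod 223)
3^2 ≡ 3^2 = 9 (mod 223)
3^4 ≡ 9^2 = 81 (mod 223)
3^8 ≡ 81^2 = 6561 ≡ 94 (mod 223)
3^16 ≡ 94^2 = 8836 ≡ 139 (mod 223)
3^32 ≡ 139^2 = 19321 ≡ 143 (mod 223)
3^64 ≡ 143^2 = 20449 ≡ 156 (mod 223)
3^128 ≡ 156^2 = 24336 ≡ 29 (mod 223)
3^256 ≡ 29^2 = 841 ≡ 172 (mod 223)
3^512 ≡ 172^2 = 29584 ≡ 148 (mod 223)
3^1024 ≡ 148^2 = 21904 ≡ 50 (mod 223)
3^2048 ≡ 50^2 = 2500 ≡ 47 (mod 223)
3^3816 = 3^2048 · 3^1024 · 3^512 · 3^128 · 3^64 · 3^32 · 3^8 ≡ 47 · 50 · 148 · 29 · 156 · 143 · 94 (mod 223).
Accumulate the product:
47 · 50 = 2350 ≡ 120
120 · 148 = 17760 ≡ 143
143 · 29 = 4147 ≡ 133
133 · 156 = 20748 ≡ 9
9 · 143 = 1287 ≡ 172
172 · 94 = 16168 ≡ 112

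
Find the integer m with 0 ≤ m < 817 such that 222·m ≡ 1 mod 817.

By the extended Euclidean algorithm:
817 = 3*222 + 151
222 = 1*151 + 71
151 = 2*71 + 9
71 = 7*9 + 8
9 = 1*8 + 1
8 = 8*1 + 0
gcd(222, 817) = 1, so the inverse exists.
Bézout: 1 = 25*817 − 92*222.
So 222⁻¹ ≡ −92 ≡ 725 (mod 817).

725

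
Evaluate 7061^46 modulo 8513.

6668

46 in binary is 101110, i.e. 46 = 32 + 8 + 4 + 2.
7061^1 ≡ 7061 (mod 8513)
7061^2 ≡ 7061^2 = 49857721 ≡ 5593 (mod 8513)
7061^4 ≡ 5593^2 = 31281649 ≡ 4887 (mod 8513)
7061^8 ≡ 4887^2 = 23882769 ≡ 3804 (mod 8513)
7061^16 ≡ 3804^2 = 14470416 ≡ 6829 (mod 8513)
7061^32 ≡ 6829^2 = 46635241 ≡ 1027 (mod 8513)
7061^46 = 7061^32 * 7061^8 * 7061^4 * 7061^2 ≡ 1027 * 3804 * 4887 * 5593 (mod 8513).
Accumulate the product:
1027 * 3804 = 3906708 ≡ 7754
7754 * 4887 = 37893798 ≡ 2435
2435 * 5593 = 13618955 ≡ 6668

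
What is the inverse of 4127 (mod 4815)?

Run the extended Euclidean algorithm:
4815 = 1×4127 + 688
4127 = 5×688 + 687
688 = 1×687 + 1
687 = 687×1 + 0
gcd(4127, 4815) = 1, so the inverse exists.
Bézout: 1 = 6×4815 − 7×4127.
So 4127⁻¹ ≡ −7 ≡ 4808 (mod 4815).

4808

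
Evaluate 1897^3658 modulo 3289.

1665

3658 in binary is 111001001010, i.e. 3658 = 2048 + 1024 + 512 + 64 + 8 + 2.
1897^1 ≡ 1897 (mod 3289)
1897^2 ≡ 1897^2 = 3598609 ≡ 443 (mod 3289)
1897^4 ≡ 443^2 = 196249 ≡ 2198 (mod 3289)
1897^8 ≡ 2198^2 = 4831204 ≡ 2952 (mod 3289)
1897^16 ≡ 2952^2 = 8714304 ≡ 1743 (mod 3289)
1897^32 ≡ 1743^2 = 3038049 ≡ 2302 (mod 3289)
1897^64 ≡ 2302^2 = 5299204 ≡ 625 (mod 3289)
1897^128 ≡ 625^2 = 390625 ≡ 2523 (mod 3289)
1897^256 ≡ 2523^2 = 6365529 ≡ 1314 (mod 3289)
1897^512 ≡ 1314^2 = 1726596 ≡ 3160 (mod 3289)
1897^1024 ≡ 3160^2 = 9985600 ≡ 196 (mod 3289)
1897^2048 ≡ 196^2 = 38416 ≡ 2237 (mod 3289)
1897^3658 = 1897^2048 · 1897^1024 · 1897^512 · 1897^64 · 1897^8 · 1897^2 ≡ 2237 · 196 · 3160 · 625 · 2952 · 443 (mod 3289).
Accumulate the product:
2237 · 196 = 438452 ≡ 1015
1015 · 3160 = 3207400 ≡ 625
625 · 625 = 390625 ≡ 2523
2523 · 2952 = 7447896 ≡ 1600
1600 · 443 = 708800 ≡ 1665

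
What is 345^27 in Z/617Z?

614

By square-and-multiply:
27 in binary is 11011, i.e. 27 = 16 + 8 + 2 + 1.
345^1 ≡ 345 (mod 617)
345^2 ≡ 345^2 = 119025 ≡ 561 (mod 617)
345^4 ≡ 561^2 = 314721 ≡ 51 (mod 617)
345^8 ≡ 51^2 = 2601 ≡ 133 (mod 617)
345^16 ≡ 133^2 = 17689 ≡ 413 (mod 617)
345^27 = 345^16 × 345^8 × 345^2 × 345^1 ≡ 413 × 133 × 561 × 345 (mod 617).
Accumulate the product:
413 × 133 = 54929 ≡ 16
16 × 561 = 8976 ≡ 338
338 × 345 = 116610 ≡ 614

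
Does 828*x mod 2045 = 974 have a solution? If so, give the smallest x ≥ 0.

gcd(828, 2045) = 1, so a unique solution mod 2045 exists.
828⁻¹ ≡ 1677 (mod 2045).
x ≡ 1677*974 ≡ 1488 (mod 2045).

1488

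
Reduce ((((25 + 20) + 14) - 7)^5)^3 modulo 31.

30

25 + 20 = 45 ≡ 14 (mod 31)
14 + 14 = 28
28 - 7 = 21
(21)^5 ≡ 6 (mod 31)
(6)^3 ≡ 30 (mod 31)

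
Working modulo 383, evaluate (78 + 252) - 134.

196

78 + 252 = 330
330 - 134 = 196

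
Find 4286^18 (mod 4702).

4458

18 in binary is 10010, i.e. 18 = 16 + 2.
4286^1 ≡ 4286 (mod 4702)
4286^2 ≡ 4286^2 = 18369796 ≡ 3784 (mod 4702)
4286^4 ≡ 3784^2 = 14318656 ≡ 1066 (mod 4702)
4286^8 ≡ 1066^2 = 1136356 ≡ 3174 (mod 4702)
4286^16 ≡ 3174^2 = 10074276 ≡ 2592 (mod 4702)
4286^18 = 4286^16 × 4286^2 ≡ 2592 × 3784 (mod 4702).
2592 × 3784 = 9808128 ≡ 4458 (mod 4702).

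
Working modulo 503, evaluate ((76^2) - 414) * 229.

(76)^2 ≡ 243 (mod 503)
243 - 414 = -171 ≡ 332 (mod 503)
332 * 229 = 76028 ≡ 75 (mod 503)

75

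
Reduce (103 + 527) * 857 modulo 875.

35

103 + 527 = 630
630 * 857 = 539910 ≡ 35 (mod 875)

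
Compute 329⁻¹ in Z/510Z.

479

Apply the Euclidean algorithm and back-substitute:
510 = 1*329 + 181
329 = 1*181 + 148
181 = 1*148 + 33
148 = 4*33 + 16
33 = 2*16 + 1
16 = 16*1 + 0
gcd(329, 510) = 1, so the inverse exists.
Back-substitute for 1:
1 = 1*33 − 2*16
  = −2*148 + 9*33
  = 9*181 − 11*148
  = −11*329 + 20*181
  = 20*510 − 31*329
So 329⁻¹ ≡ −31 ≡ 479 (mod 510).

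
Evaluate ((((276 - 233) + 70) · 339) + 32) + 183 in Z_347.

276 - 233 = 43
43 + 70 = 113
113 · 339 = 38307 ≡ 137 (mod 347)
137 + 32 = 169
169 + 183 = 352 ≡ 5 (mod 347)

5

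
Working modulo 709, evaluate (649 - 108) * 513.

314

649 - 108 = 541
541 * 513 = 277533 ≡ 314 (mod 709)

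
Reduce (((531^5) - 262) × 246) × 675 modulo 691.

(531)^5 ≡ 583 (mod 691)
583 - 262 = 321
321 × 246 = 78966 ≡ 192 (mod 691)
192 × 675 = 129600 ≡ 383 (mod 691)

383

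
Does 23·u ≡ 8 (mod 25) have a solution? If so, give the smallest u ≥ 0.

21

gcd(23, 25) = 1, so a unique solution mod 25 exists.
23⁻¹ ≡ 12 (mod 25).
u ≡ 12·8 ≡ 21 (mod 25).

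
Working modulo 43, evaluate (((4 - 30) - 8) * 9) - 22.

16

4 - 30 = -26 ≡ 17 (mod 43)
17 - 8 = 9
9 * 9 = 81 ≡ 38 (mod 43)
38 - 22 = 16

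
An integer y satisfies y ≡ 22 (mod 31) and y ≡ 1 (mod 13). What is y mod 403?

31⁻¹ mod 13: 31×8 ≡ 1 (mod 13), so 31⁻¹ ≡ 8.
y = 22 + 31×((1 − 22)×8 mod 13) = 22 + 31×1 = 53.
Check: 53 mod 31 = 22, 53 mod 13 = 1. ✓

53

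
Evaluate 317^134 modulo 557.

173

By square-and-multiply:
317^1 ≡ 317 (mod 557)
317^2 ≡ 317^2 = 100489 ≡ 229 (mod 557)
317^4 ≡ 229^2 = 52441 ≡ 83 (mod 557)
317^8 ≡ 83^2 = 6889 ≡ 205 (mod 557)
317^16 ≡ 205^2 = 42025 ≡ 250 (mod 557)
317^32 ≡ 250^2 = 62500 ≡ 116 (mod 557)
317^64 ≡ 116^2 = 13456 ≡ 88 (mod 557)
317^128 ≡ 88^2 = 7744 ≡ 503 (mod 557)
317^134 = 317^128 · 317^4 · 317^2 ≡ 503 · 83 · 229 (mod 557).
Accumulate the product:
503 · 83 = 41749 ≡ 531
531 · 229 = 121599 ≡ 173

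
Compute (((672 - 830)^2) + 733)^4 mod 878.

672 - 830 = -158 ≡ 720 (mod 878)
(720)^2 ≡ 380 (mod 878)
380 + 733 = 1113 ≡ 235 (mod 878)
(235)^4 ≡ 19 (mod 878)

19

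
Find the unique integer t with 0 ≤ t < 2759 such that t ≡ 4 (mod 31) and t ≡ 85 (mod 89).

31⁻¹ mod 89: 31·23 ≡ 1 (mod 89), so 31⁻¹ ≡ 23.
t = 4 + 31·((85 − 4)·23 mod 89) = 4 + 31·83 = 2577.

2577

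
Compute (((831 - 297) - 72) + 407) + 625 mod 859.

831 - 297 = 534
534 - 72 = 462
462 + 407 = 869 ≡ 10 (mod 859)
10 + 625 = 635

635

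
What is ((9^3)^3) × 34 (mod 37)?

(9)^3 ≡ 26 (mod 37)
(26)^3 ≡ 1 (mod 37)
1 × 34 = 34

34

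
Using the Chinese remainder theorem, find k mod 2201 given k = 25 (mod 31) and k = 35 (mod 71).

31⁻¹ mod 71: 31×55 ≡ 1 (mod 71), so 31⁻¹ ≡ 55.
k = 25 + 31×((35 − 25)×55 mod 71) = 25 + 31×53 = 1668.
Check: 1668 mod 31 = 25, 1668 mod 71 = 35. ✓

1668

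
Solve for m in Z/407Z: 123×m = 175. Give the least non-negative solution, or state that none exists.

104

gcd(123, 407) = 1, so a unique solution mod 407 exists.
123⁻¹ ≡ 182 (mod 407).
m ≡ 182×175 ≡ 104 (mod 407).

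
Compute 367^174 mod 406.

Compute successive squares:
367^1 ≡ 367 (mod 406)
367^2 ≡ 367^2 = 134689 ≡ 303 (mod 406)
367^4 ≡ 303^2 = 91809 ≡ 53 (mod 406)
367^8 ≡ 53^2 = 2809 ≡ 373 (mod 406)
367^16 ≡ 373^2 = 139129 ≡ 277 (mod 406)
367^32 ≡ 277^2 = 76729 ≡ 401 (mod 406)
367^64 ≡ 401^2 = 160801 ≡ 25 (mod 406)
367^128 ≡ 25^2 = 625 ≡ 219 (mod 406)
367^174 = 367^128 × 367^32 × 367^8 × 367^4 × 367^2 ≡ 219 × 401 × 373 × 53 × 303 (mod 406).
Accumulate the product:
219 × 401 = 87819 ≡ 123
123 × 373 = 45879 ≡ 1
1 × 53 = 53
53 × 303 = 16059 ≡ 225

225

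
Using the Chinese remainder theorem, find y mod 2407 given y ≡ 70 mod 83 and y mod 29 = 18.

1149

83⁻¹ mod 29: 83·7 ≡ 1 (mod 29), so 83⁻¹ ≡ 7.
y = 70 + 83·((18 − 70)·7 mod 29) = 70 + 83·13 = 1149.
Check: 1149 mod 83 = 70, 1149 mod 29 = 18. ✓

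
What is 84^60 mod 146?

138

60 in binary is 111100, i.e. 60 = 32 + 16 + 8 + 4.
84^1 ≡ 84 (mod 146)
84^2 ≡ 84^2 = 7056 ≡ 48 (mod 146)
84^4 ≡ 48^2 = 2304 ≡ 114 (mod 146)
84^8 ≡ 114^2 = 12996 ≡ 2 (mod 146)
84^16 ≡ 2^2 = 4 (mod 146)
84^32 ≡ 4^2 = 16 (mod 146)
84^60 = 84^32 × 84^16 × 84^8 × 84^4 ≡ 16 × 4 × 2 × 114 (mod 146).
Accumulate the product:
16 × 4 = 64
64 × 2 = 128
128 × 114 = 14592 ≡ 138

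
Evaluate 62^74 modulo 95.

74 in binary is 1001010, i.e. 74 = 64 + 8 + 2.
62^1 ≡ 62 (mod 95)
62^2 ≡ 62^2 = 3844 ≡ 44 (mod 95)
62^4 ≡ 44^2 = 1936 ≡ 36 (mod 95)
62^8 ≡ 36^2 = 1296 ≡ 61 (mod 95)
62^16 ≡ 61^2 = 3721 ≡ 16 (mod 95)
62^32 ≡ 16^2 = 256 ≡ 66 (mod 95)
62^64 ≡ 66^2 = 4356 ≡ 81 (mod 95)
62^74 = 62^64 × 62^8 × 62^2 ≡ 81 × 61 × 44 (mod 95).
Accumulate the product:
81 × 61 = 4941 ≡ 1
1 × 44 = 44

44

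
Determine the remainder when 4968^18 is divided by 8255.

Compute successive squares:
18 in binary is 10010, i.e. 18 = 16 + 2.
4968^1 ≡ 4968 (mod 8255)
4968^2 ≡ 4968^2 = 24681024 ≡ 6829 (mod 8255)
4968^4 ≡ 6829^2 = 46635241 ≡ 2746 (mod 8255)
4968^8 ≡ 2746^2 = 7540516 ≡ 3701 (mod 8255)
4968^16 ≡ 3701^2 = 13697401 ≡ 2356 (mod 8255)
4968^18 = 4968^16 * 4968^2 ≡ 2356 * 6829 (mod 8255).
2356 * 6829 = 16089124 ≡ 129 (mod 8255).

129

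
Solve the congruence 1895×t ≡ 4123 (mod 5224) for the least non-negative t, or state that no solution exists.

3925

gcd(1895, 5224) = 1, so a unique solution mod 5224 exists.
1895⁻¹ ≡ 2663 (mod 5224).
t ≡ 2663×4123 ≡ 3925 (mod 5224).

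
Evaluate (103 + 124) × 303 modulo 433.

367

103 + 124 = 227
227 × 303 = 68781 ≡ 367 (mod 433)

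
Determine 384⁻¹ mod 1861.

1861 = 4*384 + 325
384 = 1*325 + 59
325 = 5*59 + 30
59 = 1*30 + 29
30 = 1*29 + 1
29 = 29*1 + 0
gcd(384, 1861) = 1, so the inverse exists.
Bézout: 1 = 13*1861 − 63*384.
So 384⁻¹ ≡ −63 ≡ 1798 (mod 1861).

1798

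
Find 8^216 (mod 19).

Using repeated squaring:
8^1 ≡ 8 (mod 19)
8^2 ≡ 8^2 = 64 ≡ 7 (mod 19)
8^4 ≡ 7^2 = 49 ≡ 11 (mod 19)
8^8 ≡ 11^2 = 121 ≡ 7 (mod 19)
8^16 ≡ 7^2 = 49 ≡ 11 (mod 19)
8^32 ≡ 11^2 = 121 ≡ 7 (mod 19)
8^64 ≡ 7^2 = 49 ≡ 11 (mod 19)
8^128 ≡ 11^2 = 121 ≡ 7 (mod 19)
8^216 = 8^128 × 8^64 × 8^16 × 8^8 ≡ 7 × 11 × 11 × 7 (mod 19).
Accumulate the product:
7 × 11 = 77 ≡ 1
1 × 11 = 11
11 × 7 = 77 ≡ 1

1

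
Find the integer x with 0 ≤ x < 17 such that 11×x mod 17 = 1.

Apply the Euclidean algorithm and back-substitute:
17 = 1*11 + 6
11 = 1*6 + 5
6 = 1*5 + 1
5 = 5*1 + 0
gcd(11, 17) = 1, so the inverse exists.
Bézout: 1 = 2*17 − 3*11.
So 11⁻¹ ≡ −3 ≡ 14 (mod 17).

14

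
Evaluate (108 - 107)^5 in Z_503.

108 - 107 = 1
(1)^5 ≡ 1 (mod 503)

1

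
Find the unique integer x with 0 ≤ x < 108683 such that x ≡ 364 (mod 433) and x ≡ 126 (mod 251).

433⁻¹ mod 251: 433*40 ≡ 1 (mod 251), so 433⁻¹ ≡ 40.
x = 364 + 433*((126 − 364)*40 mod 251) = 364 + 433*18 = 8158.
Check: 8158 mod 433 = 364, 8158 mod 251 = 126. ✓

8158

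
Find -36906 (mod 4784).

-36906 = -8*4784 + 1366, so -36906 ≡ 1366 (mod 4784).

1366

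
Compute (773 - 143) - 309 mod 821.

773 - 143 = 630
630 - 309 = 321

321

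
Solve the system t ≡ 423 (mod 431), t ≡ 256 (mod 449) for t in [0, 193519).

431⁻¹ mod 449: 431·424 ≡ 1 (mod 449), so 431⁻¹ ≡ 424.
t = 423 + 431·((256 − 423)·424 mod 449) = 423 + 431·134 = 58177.

58177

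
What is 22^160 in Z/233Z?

By square-and-multiply:
160 in binary is 10100000, i.e. 160 = 128 + 32.
22^1 ≡ 22 (mod 233)
22^2 ≡ 22^2 = 484 ≡ 18 (mod 233)
22^4 ≡ 18^2 = 324 ≡ 91 (mod 233)
22^8 ≡ 91^2 = 8281 ≡ 126 (mod 233)
22^16 ≡ 126^2 = 15876 ≡ 32 (mod 233)
22^32 ≡ 32^2 = 1024 ≡ 92 (mod 233)
22^64 ≡ 92^2 = 8464 ≡ 76 (mod 233)
22^128 ≡ 76^2 = 5776 ≡ 184 (mod 233)
22^160 = 22^128 · 22^32 ≡ 184 · 92 (mod 233).
184 · 92 = 16928 ≡ 152 (mod 233).

152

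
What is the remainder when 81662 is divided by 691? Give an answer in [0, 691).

124

81662 = 118×691 + 124, so 81662 ≡ 124 (mod 691).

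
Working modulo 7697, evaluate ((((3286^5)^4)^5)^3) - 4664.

6428

(3286)^5 ≡ 1911 (mod 7697)
(1911)^4 ≡ 6739 (mod 7697)
(6739)^5 ≡ 138 (mod 7697)
(138)^3 ≡ 3395 (mod 7697)
3395 - 4664 = -1269 ≡ 6428 (mod 7697)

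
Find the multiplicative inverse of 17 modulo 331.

Run the extended Euclidean algorithm:
331 = 19×17 + 8
17 = 2×8 + 1
8 = 8×1 + 0
gcd(17, 331) = 1, so the inverse exists.
Bézout: 1 = −2×331 + 39×17.
So 17⁻¹ ≡ 39 (mod 331).

39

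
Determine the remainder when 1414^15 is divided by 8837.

2888

Compute successive squares:
15 in binary is 1111, i.e. 15 = 8 + 4 + 2 + 1.
1414^1 ≡ 1414 (mod 8837)
1414^2 ≡ 1414^2 = 1999396 ≡ 2234 (mod 8837)
1414^4 ≡ 2234^2 = 4990756 ≡ 6688 (mod 8837)
1414^8 ≡ 6688^2 = 44729344 ≡ 5287 (mod 8837)
1414^15 = 1414^8 · 1414^4 · 1414^2 · 1414^1 ≡ 5287 · 6688 · 2234 · 1414 (mod 8837).
Accumulate the product:
5287 · 6688 = 35359456 ≡ 2619
2619 · 2234 = 5850846 ≡ 752
752 · 1414 = 1063328 ≡ 2888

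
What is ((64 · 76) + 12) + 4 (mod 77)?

64 · 76 = 4864 ≡ 13 (mod 77)
13 + 12 = 25
25 + 4 = 29

29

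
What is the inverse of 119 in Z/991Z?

By the extended Euclidean algorithm:
991 = 8·119 + 39
119 = 3·39 + 2
39 = 19·2 + 1
2 = 2·1 + 0
gcd(119, 991) = 1, so the inverse exists.
Back-substitute for 1:
1 = 1·39 − 19·2
  = −19·119 + 58·39
  = 58·991 − 483·119
So 119⁻¹ ≡ −483 ≡ 508 (mod 991).

508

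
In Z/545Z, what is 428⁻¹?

Apply the Euclidean algorithm and back-substitute:
545 = 1×428 + 117
428 = 3×117 + 77
117 = 1×77 + 40
77 = 1×40 + 37
40 = 1×37 + 3
37 = 12×3 + 1
3 = 3×1 + 0
gcd(428, 545) = 1, so the inverse exists.
Back-substitute for 1:
1 = 1×37 − 12×3
  = −12×40 + 13×37
  = 13×77 − 25×40
  = −25×117 + 38×77
  = 38×428 − 139×117
  = −139×545 + 177×428
So 428⁻¹ ≡ 177 (mod 545).

177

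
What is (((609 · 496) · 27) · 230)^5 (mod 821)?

609 · 496 = 302064 ≡ 757 (mod 821)
757 · 27 = 20439 ≡ 735 (mod 821)
735 · 230 = 169050 ≡ 745 (mod 821)
(745)^5 ≡ 122 (mod 821)

122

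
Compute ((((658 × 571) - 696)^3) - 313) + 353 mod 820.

658 × 571 = 375718 ≡ 158 (mod 820)
158 - 696 = -538 ≡ 282 (mod 820)
(282)^3 ≡ 408 (mod 820)
408 - 313 = 95
95 + 353 = 448

448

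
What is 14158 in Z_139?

119

14158 = 101·139 + 119, so 14158 ≡ 119 (mod 139).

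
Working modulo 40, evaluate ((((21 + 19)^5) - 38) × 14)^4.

21 + 19 = 40 ≡ 0 (mod 40)
(0)^5 ≡ 0 (mod 40)
0 - 38 = -38 ≡ 2 (mod 40)
2 × 14 = 28
(28)^4 ≡ 16 (mod 40)

16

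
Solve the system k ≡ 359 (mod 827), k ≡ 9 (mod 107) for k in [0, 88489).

1186

827⁻¹ mod 107: 827·59 ≡ 1 (mod 107), so 827⁻¹ ≡ 59.
k = 359 + 827·((9 − 359)·59 mod 107) = 359 + 827·1 = 1186.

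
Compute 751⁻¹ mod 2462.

695

2462 = 3·751 + 209
751 = 3·209 + 124
209 = 1·124 + 85
124 = 1·85 + 39
85 = 2·39 + 7
39 = 5·7 + 4
7 = 1·4 + 3
4 = 1·3 + 1
3 = 3·1 + 0
gcd(751, 2462) = 1, so the inverse exists.
Bézout: 1 = −212·2462 + 695·751.
So 751⁻¹ ≡ 695 (mod 2462).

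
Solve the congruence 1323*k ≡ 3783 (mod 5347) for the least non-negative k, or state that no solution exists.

4683

gcd(1323, 5347) = 1, so a unique solution mod 5347 exists.
1323⁻¹ ≡ 3597 (mod 5347).
k ≡ 3597*3783 ≡ 4683 (mod 5347).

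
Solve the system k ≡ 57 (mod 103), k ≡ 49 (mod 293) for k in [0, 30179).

103⁻¹ mod 293: 103*165 ≡ 1 (mod 293), so 103⁻¹ ≡ 165.
k = 57 + 103*((49 − 57)*165 mod 293) = 57 + 103*145 = 14992.
Check: 14992 mod 103 = 57, 14992 mod 293 = 49. ✓

14992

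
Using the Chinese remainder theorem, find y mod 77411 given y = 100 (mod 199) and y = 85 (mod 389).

51044

199⁻¹ mod 389: 199*346 ≡ 1 (mod 389), so 199⁻¹ ≡ 346.
y = 100 + 199*((85 − 100)*346 mod 389) = 100 + 199*256 = 51044.
Check: 51044 mod 199 = 100, 51044 mod 389 = 85. ✓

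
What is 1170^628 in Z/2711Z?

48

628 in binary is 1001110100, i.e. 628 = 512 + 64 + 32 + 16 + 4.
1170^1 ≡ 1170 (mod 2711)
1170^2 ≡ 1170^2 = 1368900 ≡ 2556 (mod 2711)
1170^4 ≡ 2556^2 = 6533136 ≡ 2337 (mod 2711)
1170^8 ≡ 2337^2 = 5461569 ≡ 1615 (mod 2711)
1170^16 ≡ 1615^2 = 2608225 ≡ 243 (mod 2711)
1170^32 ≡ 243^2 = 59049 ≡ 2118 (mod 2711)
1170^64 ≡ 2118^2 = 4485924 ≡ 1930 (mod 2711)
1170^128 ≡ 1930^2 = 3724900 ≡ 2697 (mod 2711)
1170^256 ≡ 2697^2 = 7273809 ≡ 196 (mod 2711)
1170^512 ≡ 196^2 = 38416 ≡ 462 (mod 2711)
1170^628 = 1170^512 × 1170^64 × 1170^32 × 1170^16 × 1170^4 ≡ 462 × 1930 × 2118 × 243 × 2337 (mod 2711).
Accumulate the product:
462 × 1930 = 891660 ≡ 2452
2452 × 2118 = 5193336 ≡ 1771
1771 × 243 = 430353 ≡ 2015
2015 × 2337 = 4709055 ≡ 48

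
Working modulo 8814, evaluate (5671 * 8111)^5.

2903

5671 * 8111 = 45997481 ≡ 6029 (mod 8814)
(6029)^5 ≡ 2903 (mod 8814)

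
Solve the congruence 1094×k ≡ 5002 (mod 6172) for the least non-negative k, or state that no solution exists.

gcd(1094, 6172) = 2, and 2 | 5002, so solutions exist.
Divide through by 2: 547×k = 2501 (mod 3086).
547⁻¹ ≡ 2409 (mod 3086).
k ≡ 2409×2501 ≡ 1037 (mod 3086).
The smallest non-negative solution is k = 1037.

1037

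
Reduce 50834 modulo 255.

50834 = 199*255 + 89, so 50834 ≡ 89 (mod 255).

89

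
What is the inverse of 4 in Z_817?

613

Run the extended Euclidean algorithm:
817 = 204×4 + 1
4 = 4×1 + 0
gcd(4, 817) = 1, so the inverse exists.
Bézout: 1 = 1×817 − 204×4.
So 4⁻¹ ≡ −204 ≡ 613 (mod 817).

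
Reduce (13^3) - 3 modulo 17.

(13)^3 ≡ 4 (mod 17)
4 - 3 = 1

1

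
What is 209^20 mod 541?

20 in binary is 10100, i.e. 20 = 16 + 4.
209^1 ≡ 209 (mod 541)
209^2 ≡ 209^2 = 43681 ≡ 401 (mod 541)
209^4 ≡ 401^2 = 160801 ≡ 124 (mod 541)
209^8 ≡ 124^2 = 15376 ≡ 228 (mod 541)
209^16 ≡ 228^2 = 51984 ≡ 48 (mod 541)
209^20 = 209^16 · 209^4 ≡ 48 · 124 (mod 541).
48 · 124 = 5952 ≡ 1 (mod 541).

1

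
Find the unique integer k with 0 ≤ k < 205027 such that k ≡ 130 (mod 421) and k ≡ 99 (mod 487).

127693

421⁻¹ mod 487: 421·273 ≡ 1 (mod 487), so 421⁻¹ ≡ 273.
k = 130 + 421·((99 − 130)·273 mod 487) = 130 + 421·303 = 127693.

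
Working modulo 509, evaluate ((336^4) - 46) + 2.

180

(336)^4 ≡ 224 (mod 509)
224 - 46 = 178
178 + 2 = 180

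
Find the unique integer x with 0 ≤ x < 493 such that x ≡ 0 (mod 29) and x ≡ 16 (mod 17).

29⁻¹ mod 17: 29*10 ≡ 1 (mod 17), so 29⁻¹ ≡ 10.
x = 0 + 29*((16 − 0)*10 mod 17) = 0 + 29*7 = 203.

203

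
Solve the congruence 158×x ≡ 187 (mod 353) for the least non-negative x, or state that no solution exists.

gcd(158, 353) = 1, so a unique solution mod 353 exists.
158⁻¹ ≡ 248 (mod 353).
x ≡ 248×187 ≡ 133 (mod 353).

133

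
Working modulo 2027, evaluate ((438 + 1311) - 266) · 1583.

323

438 + 1311 = 1749
1749 - 266 = 1483
1483 · 1583 = 2347589 ≡ 323 (mod 2027)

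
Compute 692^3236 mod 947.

212

692^1 ≡ 692 (mod 947)
692^2 ≡ 692^2 = 478864 ≡ 629 (mod 947)
692^4 ≡ 629^2 = 395641 ≡ 742 (mod 947)
692^8 ≡ 742^2 = 550564 ≡ 357 (mod 947)
692^16 ≡ 357^2 = 127449 ≡ 551 (mod 947)
692^32 ≡ 551^2 = 303601 ≡ 561 (mod 947)
692^64 ≡ 561^2 = 314721 ≡ 317 (mod 947)
692^128 ≡ 317^2 = 100489 ≡ 107 (mod 947)
692^256 ≡ 107^2 = 11449 ≡ 85 (mod 947)
692^512 ≡ 85^2 = 7225 ≡ 596 (mod 947)
692^1024 ≡ 596^2 = 355216 ≡ 91 (mod 947)
692^2048 ≡ 91^2 = 8281 ≡ 705 (mod 947)
692^3236 = 692^2048 · 692^1024 · 692^128 · 692^32 · 692^4 ≡ 705 · 91 · 107 · 561 · 742 (mod 947).
Accumulate the product:
705 · 91 = 64155 ≡ 706
706 · 107 = 75542 ≡ 729
729 · 561 = 408969 ≡ 812
812 · 742 = 602504 ≡ 212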